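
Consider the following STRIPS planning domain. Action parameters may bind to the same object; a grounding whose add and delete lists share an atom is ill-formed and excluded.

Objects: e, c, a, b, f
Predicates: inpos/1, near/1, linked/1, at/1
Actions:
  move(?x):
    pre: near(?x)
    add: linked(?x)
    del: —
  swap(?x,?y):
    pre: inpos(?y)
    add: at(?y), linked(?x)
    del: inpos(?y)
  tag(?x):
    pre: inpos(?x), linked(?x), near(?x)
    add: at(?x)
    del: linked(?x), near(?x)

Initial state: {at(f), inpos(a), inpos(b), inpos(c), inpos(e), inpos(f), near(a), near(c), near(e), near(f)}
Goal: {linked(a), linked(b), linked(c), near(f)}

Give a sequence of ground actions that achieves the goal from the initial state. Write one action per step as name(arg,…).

move(c); move(a); swap(b,e)

1. move(c)  →  {at(f), inpos(a), inpos(b), inpos(c), inpos(e), inpos(f), linked(c), near(a), near(c), near(e), near(f)}
2. move(a)  →  {at(f), inpos(a), inpos(b), inpos(c), inpos(e), inpos(f), linked(a), linked(c), near(a), near(c), near(e), near(f)}
3. swap(b,e)  →  {at(e), at(f), inpos(a), inpos(b), inpos(c), inpos(f), linked(a), linked(b), linked(c), near(a), near(c), near(e), near(f)}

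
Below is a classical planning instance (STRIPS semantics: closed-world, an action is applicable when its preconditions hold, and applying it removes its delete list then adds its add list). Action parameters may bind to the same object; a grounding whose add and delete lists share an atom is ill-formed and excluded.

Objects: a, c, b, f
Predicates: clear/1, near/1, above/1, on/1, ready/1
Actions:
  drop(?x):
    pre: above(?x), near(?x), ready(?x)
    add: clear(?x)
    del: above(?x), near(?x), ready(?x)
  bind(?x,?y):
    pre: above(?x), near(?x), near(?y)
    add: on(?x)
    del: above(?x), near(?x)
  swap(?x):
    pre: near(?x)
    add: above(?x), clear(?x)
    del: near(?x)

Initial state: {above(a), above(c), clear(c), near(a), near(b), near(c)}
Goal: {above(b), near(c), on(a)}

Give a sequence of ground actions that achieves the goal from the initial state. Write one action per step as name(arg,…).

1. bind(a,a)  →  {above(c), clear(c), near(b), near(c), on(a)}
2. swap(b)  →  {above(b), above(c), clear(b), clear(c), near(c), on(a)}

bind(a,a); swap(b)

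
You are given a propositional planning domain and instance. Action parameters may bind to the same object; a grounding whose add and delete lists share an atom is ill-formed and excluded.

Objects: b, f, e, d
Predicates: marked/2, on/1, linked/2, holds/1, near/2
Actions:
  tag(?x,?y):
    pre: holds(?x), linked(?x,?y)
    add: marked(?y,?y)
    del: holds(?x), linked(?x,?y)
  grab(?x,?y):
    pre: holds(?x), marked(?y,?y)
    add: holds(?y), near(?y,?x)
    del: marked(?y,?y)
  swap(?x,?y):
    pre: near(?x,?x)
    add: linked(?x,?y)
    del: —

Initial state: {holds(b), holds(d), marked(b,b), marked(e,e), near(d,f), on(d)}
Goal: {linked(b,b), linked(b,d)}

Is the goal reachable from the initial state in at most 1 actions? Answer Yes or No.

No

1. grab(b,b)  →  {holds(b), holds(d), marked(e,e), near(b,b), near(d,f), on(d)}
2. swap(b,b)  →  {holds(b), holds(d), linked(b,b), marked(e,e), near(b,b), near(d,f), on(d)}
3. swap(b,d)  →  {holds(b), holds(d), linked(b,b), linked(b,d), marked(e,e), near(b,b), near(d,f), on(d)}
optimal plan length = 3; 3 > 1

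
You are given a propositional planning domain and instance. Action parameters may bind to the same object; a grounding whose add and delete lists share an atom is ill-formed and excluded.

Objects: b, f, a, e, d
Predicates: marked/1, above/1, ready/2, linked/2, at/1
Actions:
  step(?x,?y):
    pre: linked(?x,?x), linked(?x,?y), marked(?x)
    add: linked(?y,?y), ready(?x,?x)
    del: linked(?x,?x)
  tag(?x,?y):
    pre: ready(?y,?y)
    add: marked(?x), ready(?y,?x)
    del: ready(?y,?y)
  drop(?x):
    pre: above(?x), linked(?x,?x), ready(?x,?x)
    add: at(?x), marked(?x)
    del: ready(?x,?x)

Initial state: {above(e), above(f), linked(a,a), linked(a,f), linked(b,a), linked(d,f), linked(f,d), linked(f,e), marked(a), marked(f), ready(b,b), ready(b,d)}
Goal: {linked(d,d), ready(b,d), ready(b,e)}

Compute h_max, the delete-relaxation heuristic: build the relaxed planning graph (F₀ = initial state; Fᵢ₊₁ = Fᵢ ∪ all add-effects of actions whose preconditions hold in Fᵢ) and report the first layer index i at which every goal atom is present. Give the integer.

2

F0 = init (12 atoms)
F1 = F0 ∪ {linked(f,f), marked(d), marked(e), ready(a,a), ready(b,a), ready(b,e), ready(b,f)}  (19 atoms)
F2 = F1 ∪ {linked(d,d), linked(e,e), marked(b), ready(a,b), ready(a,d), ready(a,e), ready(a,f), ready(f,f)}  (27 atoms)
goal ⊆ F2  ⇒  h_max = 2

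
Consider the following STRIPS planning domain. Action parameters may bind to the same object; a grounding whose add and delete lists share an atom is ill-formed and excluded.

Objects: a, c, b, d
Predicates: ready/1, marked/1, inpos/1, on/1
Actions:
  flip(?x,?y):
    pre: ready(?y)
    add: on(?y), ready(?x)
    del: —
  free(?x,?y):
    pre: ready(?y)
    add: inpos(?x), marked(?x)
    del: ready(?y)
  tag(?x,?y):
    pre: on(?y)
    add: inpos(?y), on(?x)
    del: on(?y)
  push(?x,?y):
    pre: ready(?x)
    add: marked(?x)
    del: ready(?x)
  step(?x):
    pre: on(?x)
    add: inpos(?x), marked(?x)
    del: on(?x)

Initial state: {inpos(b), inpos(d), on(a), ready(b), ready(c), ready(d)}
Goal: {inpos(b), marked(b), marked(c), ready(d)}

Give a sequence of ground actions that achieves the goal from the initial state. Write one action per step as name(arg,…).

1. free(c,c)  →  {inpos(b), inpos(c), inpos(d), marked(c), on(a), ready(b), ready(d)}
2. free(b,b)  →  {inpos(b), inpos(c), inpos(d), marked(b), marked(c), on(a), ready(d)}

free(c,c); free(b,b)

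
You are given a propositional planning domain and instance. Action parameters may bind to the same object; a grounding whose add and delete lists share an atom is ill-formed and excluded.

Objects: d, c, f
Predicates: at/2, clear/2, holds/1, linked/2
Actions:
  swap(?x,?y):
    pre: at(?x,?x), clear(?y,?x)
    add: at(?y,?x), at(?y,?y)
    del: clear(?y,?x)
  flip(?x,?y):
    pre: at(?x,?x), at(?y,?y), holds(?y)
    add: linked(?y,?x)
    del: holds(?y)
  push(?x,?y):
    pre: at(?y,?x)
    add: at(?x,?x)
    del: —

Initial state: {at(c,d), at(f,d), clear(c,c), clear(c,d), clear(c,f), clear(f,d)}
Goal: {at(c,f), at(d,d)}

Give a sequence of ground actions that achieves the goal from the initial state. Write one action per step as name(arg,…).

push(d,c); swap(d,f); swap(f,c)

1. push(d,c)  →  {at(c,d), at(d,d), at(f,d), clear(c,c), clear(c,d), clear(c,f), clear(f,d)}
2. swap(d,f)  →  {at(c,d), at(d,d), at(f,d), at(f,f), clear(c,c), clear(c,d), clear(c,f)}
3. swap(f,c)  →  {at(c,c), at(c,d), at(c,f), at(d,d), at(f,d), at(f,f), clear(c,c), clear(c,d)}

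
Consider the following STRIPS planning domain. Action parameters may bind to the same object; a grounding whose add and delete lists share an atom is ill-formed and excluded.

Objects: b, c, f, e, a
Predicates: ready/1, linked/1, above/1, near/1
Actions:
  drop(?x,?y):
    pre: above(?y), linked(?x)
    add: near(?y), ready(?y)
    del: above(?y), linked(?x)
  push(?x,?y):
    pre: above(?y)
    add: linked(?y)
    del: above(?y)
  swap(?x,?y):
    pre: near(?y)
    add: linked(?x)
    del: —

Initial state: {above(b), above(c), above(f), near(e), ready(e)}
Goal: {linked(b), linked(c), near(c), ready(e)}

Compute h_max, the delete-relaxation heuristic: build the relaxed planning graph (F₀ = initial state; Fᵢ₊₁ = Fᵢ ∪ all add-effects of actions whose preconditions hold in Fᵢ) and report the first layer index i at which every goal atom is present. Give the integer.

2

F0 = init (5 atoms)
F1 = F0 ∪ {linked(a), linked(b), linked(c), linked(e), linked(f)}  (10 atoms)
F2 = F1 ∪ {near(b), near(c), near(f), ready(b), ready(c), ready(f)}  (16 atoms)
goal ⊆ F2  ⇒  h_max = 2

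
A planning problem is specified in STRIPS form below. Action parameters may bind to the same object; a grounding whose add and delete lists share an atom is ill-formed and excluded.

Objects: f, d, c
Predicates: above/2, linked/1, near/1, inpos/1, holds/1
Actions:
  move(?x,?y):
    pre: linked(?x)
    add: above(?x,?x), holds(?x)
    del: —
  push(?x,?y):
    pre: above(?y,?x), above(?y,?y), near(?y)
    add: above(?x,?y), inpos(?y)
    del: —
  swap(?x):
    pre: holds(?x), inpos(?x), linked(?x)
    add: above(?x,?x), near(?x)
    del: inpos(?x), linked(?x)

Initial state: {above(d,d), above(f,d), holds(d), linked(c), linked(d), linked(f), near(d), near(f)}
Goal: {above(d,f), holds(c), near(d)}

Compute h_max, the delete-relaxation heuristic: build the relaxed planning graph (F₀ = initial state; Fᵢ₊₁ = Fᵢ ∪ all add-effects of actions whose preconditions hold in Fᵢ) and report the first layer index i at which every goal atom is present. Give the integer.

2

F0 = init (8 atoms)
F1 = F0 ∪ {above(c,c), above(f,f), holds(c), holds(f), inpos(d)}  (13 atoms)
F2 = F1 ∪ {above(d,f), inpos(f)}  (15 atoms)
goal ⊆ F2  ⇒  h_max = 2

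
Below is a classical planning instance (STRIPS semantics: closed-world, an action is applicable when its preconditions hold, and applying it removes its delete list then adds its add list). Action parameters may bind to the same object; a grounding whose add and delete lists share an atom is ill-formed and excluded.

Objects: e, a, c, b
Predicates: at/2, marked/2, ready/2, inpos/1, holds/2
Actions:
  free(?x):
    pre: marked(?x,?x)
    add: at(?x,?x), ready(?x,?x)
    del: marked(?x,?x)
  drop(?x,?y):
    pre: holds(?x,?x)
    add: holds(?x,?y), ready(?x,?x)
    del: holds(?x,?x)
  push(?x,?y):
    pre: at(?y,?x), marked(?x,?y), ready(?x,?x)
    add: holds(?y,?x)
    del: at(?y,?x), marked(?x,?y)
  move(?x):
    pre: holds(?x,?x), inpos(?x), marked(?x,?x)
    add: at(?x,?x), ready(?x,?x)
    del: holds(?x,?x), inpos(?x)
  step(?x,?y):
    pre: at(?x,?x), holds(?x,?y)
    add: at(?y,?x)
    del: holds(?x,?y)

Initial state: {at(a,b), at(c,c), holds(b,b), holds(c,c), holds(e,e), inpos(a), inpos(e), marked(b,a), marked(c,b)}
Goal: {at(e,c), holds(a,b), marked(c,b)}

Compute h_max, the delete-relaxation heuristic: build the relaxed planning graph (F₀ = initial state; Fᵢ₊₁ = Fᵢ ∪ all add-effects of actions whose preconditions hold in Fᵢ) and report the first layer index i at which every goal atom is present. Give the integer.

2

F0 = init (9 atoms)
F1 = F0 ∪ {holds(b,a), holds(b,c), holds(b,e), holds(c,a), holds(c,b), holds(c,e), holds(e,a), holds(e,b), holds(e,c), ready(b,b), ready(c,c), ready(e,e)}  (21 atoms)
F2 = F1 ∪ {at(a,c), at(b,c), at(e,c), holds(a,b)}  (25 atoms)
goal ⊆ F2  ⇒  h_max = 2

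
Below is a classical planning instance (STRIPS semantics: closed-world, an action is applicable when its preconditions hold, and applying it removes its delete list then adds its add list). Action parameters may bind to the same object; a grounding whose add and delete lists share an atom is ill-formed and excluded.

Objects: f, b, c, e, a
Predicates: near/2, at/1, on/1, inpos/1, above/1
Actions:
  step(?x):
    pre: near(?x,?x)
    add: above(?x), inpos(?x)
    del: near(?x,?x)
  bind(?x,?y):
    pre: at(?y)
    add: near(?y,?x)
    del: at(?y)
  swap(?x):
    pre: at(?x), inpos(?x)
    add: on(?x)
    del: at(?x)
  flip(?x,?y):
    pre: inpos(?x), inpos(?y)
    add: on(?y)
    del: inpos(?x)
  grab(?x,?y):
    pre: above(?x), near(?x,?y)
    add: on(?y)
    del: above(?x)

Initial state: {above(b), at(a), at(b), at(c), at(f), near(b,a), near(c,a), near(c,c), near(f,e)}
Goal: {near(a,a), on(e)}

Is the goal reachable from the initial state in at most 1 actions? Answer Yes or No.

No

1. bind(e,b)  →  {above(b), at(a), at(c), at(f), near(b,a), near(b,e), near(c,a), near(c,c), near(f,e)}
2. bind(a,a)  →  {above(b), at(c), at(f), near(a,a), near(b,a), near(b,e), near(c,a), near(c,c), near(f,e)}
3. grab(b,e)  →  {at(c), at(f), near(a,a), near(b,a), near(b,e), near(c,a), near(c,c), near(f,e), on(e)}
optimal plan length = 3; 3 > 1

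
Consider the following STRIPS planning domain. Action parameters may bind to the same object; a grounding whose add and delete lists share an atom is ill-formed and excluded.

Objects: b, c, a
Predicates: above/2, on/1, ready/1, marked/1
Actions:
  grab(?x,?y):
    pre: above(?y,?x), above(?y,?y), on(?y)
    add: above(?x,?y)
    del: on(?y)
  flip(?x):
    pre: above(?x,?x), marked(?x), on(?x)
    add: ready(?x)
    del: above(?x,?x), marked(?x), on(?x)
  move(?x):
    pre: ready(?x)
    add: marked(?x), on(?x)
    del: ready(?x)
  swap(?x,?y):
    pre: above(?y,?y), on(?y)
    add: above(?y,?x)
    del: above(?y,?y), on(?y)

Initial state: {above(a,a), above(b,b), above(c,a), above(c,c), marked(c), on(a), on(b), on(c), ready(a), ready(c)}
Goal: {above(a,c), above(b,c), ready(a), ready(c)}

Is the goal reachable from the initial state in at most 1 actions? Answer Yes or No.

1. grab(a,c)  →  {above(a,a), above(a,c), above(b,b), above(c,a), above(c,c), marked(c), on(a), on(b), ready(a), ready(c)}
2. swap(c,b)  →  {above(a,a), above(a,c), above(b,c), above(c,a), above(c,c), marked(c), on(a), ready(a), ready(c)}
optimal plan length = 2; 2 > 1

No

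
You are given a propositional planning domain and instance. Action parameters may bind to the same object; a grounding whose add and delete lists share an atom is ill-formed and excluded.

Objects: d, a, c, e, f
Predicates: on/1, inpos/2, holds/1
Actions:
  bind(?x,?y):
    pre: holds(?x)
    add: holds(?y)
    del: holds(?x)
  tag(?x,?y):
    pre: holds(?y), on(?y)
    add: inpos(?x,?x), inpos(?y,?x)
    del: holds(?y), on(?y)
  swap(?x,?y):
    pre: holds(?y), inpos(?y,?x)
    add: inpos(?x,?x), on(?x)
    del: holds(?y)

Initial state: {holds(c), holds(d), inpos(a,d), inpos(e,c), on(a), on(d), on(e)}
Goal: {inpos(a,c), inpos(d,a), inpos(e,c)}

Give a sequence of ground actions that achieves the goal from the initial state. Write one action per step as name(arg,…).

1. bind(c,a)  →  {holds(a), holds(d), inpos(a,d), inpos(e,c), on(a), on(d), on(e)}
2. tag(a,d)  →  {holds(a), inpos(a,a), inpos(a,d), inpos(d,a), inpos(e,c), on(a), on(e)}
3. tag(c,a)  →  {inpos(a,a), inpos(a,c), inpos(a,d), inpos(c,c), inpos(d,a), inpos(e,c), on(e)}

bind(c,a); tag(a,d); tag(c,a)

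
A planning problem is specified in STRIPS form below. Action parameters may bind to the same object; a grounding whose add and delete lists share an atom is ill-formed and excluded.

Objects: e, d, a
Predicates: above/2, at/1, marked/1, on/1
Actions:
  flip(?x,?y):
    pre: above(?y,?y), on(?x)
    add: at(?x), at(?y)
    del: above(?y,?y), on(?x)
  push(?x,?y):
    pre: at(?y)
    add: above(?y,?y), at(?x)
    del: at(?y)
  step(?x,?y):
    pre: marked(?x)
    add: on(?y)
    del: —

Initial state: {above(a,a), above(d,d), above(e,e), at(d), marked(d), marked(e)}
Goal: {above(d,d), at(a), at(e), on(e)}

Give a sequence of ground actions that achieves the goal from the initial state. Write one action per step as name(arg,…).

1. step(e,e)  →  {above(a,a), above(d,d), above(e,e), at(d), marked(d), marked(e), on(e)}
2. flip(e,a)  →  {above(d,d), above(e,e), at(a), at(d), at(e), marked(d), marked(e)}
3. step(e,e)  →  {above(d,d), above(e,e), at(a), at(d), at(e), marked(d), marked(e), on(e)}

step(e,e); flip(e,a); step(e,e)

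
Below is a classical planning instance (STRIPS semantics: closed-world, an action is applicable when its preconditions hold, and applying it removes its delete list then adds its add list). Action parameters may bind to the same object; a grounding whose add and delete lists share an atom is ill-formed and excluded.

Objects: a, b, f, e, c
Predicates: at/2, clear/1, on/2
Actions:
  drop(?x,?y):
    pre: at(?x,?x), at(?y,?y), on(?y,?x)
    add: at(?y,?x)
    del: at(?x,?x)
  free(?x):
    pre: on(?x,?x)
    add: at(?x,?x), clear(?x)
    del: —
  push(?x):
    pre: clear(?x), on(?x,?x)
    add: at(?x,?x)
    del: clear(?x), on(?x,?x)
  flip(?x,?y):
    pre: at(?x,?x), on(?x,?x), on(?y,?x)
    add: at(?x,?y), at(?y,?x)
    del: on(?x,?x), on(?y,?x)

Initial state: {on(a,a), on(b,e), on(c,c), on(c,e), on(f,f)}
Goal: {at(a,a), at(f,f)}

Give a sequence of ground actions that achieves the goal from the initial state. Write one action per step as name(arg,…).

free(a); free(f)

1. free(a)  →  {at(a,a), clear(a), on(a,a), on(b,e), on(c,c), on(c,e), on(f,f)}
2. free(f)  →  {at(a,a), at(f,f), clear(a), clear(f), on(a,a), on(b,e), on(c,c), on(c,e), on(f,f)}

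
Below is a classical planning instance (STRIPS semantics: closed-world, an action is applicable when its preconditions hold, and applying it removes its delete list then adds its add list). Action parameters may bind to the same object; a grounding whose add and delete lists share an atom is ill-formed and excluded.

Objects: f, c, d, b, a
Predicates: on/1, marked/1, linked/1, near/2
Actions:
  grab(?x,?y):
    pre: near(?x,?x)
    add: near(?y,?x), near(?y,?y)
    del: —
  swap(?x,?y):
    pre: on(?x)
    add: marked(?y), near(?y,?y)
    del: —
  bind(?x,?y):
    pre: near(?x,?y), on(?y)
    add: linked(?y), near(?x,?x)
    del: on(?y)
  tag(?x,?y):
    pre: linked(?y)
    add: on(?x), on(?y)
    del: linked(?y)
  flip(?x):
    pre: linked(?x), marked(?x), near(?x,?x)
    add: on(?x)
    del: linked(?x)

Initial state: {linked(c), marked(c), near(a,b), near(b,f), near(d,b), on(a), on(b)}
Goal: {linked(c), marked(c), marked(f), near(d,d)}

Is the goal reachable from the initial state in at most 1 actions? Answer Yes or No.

1. swap(b,f)  →  {linked(c), marked(c), marked(f), near(a,b), near(b,f), near(d,b), near(f,f), on(a), on(b)}
2. grab(f,d)  →  {linked(c), marked(c), marked(f), near(a,b), near(b,f), near(d,b), near(d,d), near(d,f), near(f,f), on(a), on(b)}
optimal plan length = 2; 2 > 1

No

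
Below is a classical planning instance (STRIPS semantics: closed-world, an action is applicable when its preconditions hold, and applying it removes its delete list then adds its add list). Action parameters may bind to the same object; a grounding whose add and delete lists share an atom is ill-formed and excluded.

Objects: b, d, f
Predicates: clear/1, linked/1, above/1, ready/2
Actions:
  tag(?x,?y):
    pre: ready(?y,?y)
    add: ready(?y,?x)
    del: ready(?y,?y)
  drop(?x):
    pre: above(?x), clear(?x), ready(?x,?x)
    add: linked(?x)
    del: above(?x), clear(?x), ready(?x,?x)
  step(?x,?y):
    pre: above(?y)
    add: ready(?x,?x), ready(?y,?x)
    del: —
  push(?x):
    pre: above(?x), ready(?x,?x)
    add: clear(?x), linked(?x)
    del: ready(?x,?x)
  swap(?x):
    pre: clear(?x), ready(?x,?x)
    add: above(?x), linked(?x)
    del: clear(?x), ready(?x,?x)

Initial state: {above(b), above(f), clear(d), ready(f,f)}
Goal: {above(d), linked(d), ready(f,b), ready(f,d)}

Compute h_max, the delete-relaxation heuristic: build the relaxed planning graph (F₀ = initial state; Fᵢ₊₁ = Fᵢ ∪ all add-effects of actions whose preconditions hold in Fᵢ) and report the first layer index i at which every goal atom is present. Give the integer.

F0 = init (4 atoms)
F1 = F0 ∪ {clear(f), linked(f), ready(b,b), ready(b,d), ready(b,f), ready(d,d), ready(f,b), ready(f,d)}  (12 atoms)
F2 = F1 ∪ {above(d), clear(b), linked(b), linked(d), ready(d,b), ready(d,f)}  (18 atoms)
goal ⊆ F2  ⇒  h_max = 2

2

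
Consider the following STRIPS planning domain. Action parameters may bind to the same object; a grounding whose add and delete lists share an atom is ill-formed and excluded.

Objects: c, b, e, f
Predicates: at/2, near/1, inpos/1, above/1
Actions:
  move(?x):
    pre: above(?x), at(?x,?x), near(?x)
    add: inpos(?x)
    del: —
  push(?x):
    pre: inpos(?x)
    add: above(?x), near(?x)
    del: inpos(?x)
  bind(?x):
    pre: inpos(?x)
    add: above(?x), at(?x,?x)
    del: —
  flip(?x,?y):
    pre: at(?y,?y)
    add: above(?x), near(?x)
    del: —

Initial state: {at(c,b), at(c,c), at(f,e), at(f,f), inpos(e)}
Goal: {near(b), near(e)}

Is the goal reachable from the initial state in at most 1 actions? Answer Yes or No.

No

1. push(e)  →  {above(e), at(c,b), at(c,c), at(f,e), at(f,f), near(e)}
2. flip(b,c)  →  {above(b), above(e), at(c,b), at(c,c), at(f,e), at(f,f), near(b), near(e)}
optimal plan length = 2; 2 > 1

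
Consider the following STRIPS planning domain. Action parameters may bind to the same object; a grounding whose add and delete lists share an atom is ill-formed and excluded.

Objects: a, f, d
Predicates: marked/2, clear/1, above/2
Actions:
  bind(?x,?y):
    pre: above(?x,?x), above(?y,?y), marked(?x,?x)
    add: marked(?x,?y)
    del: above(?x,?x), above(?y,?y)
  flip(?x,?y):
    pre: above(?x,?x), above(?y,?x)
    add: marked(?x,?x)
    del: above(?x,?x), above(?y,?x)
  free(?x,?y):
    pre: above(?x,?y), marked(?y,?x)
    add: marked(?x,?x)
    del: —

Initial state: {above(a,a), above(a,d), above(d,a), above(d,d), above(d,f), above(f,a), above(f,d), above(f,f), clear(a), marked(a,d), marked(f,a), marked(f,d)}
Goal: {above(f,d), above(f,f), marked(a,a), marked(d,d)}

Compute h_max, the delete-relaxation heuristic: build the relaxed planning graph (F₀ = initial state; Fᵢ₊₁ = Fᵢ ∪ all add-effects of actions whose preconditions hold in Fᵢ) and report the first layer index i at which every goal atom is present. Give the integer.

1

F0 = init (12 atoms)
F1 = F0 ∪ {marked(a,a), marked(d,d), marked(f,f)}  (15 atoms)
goal ⊆ F1  ⇒  h_max = 1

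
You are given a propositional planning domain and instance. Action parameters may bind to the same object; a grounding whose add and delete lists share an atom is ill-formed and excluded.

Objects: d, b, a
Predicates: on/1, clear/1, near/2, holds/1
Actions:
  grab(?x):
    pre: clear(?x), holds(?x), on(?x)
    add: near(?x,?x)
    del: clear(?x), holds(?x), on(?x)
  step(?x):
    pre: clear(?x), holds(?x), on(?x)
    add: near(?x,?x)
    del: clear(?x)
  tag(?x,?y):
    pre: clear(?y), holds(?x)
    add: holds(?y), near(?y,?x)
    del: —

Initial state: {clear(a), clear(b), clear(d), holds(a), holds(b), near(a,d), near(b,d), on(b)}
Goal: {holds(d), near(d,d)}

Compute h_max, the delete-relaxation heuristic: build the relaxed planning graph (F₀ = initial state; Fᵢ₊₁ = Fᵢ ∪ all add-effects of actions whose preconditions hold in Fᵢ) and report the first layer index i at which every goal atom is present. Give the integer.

2

F0 = init (8 atoms)
F1 = F0 ∪ {holds(d), near(a,a), near(a,b), near(b,a), near(b,b), near(d,a), near(d,b)}  (15 atoms)
F2 = F1 ∪ {near(d,d)}  (16 atoms)
goal ⊆ F2  ⇒  h_max = 2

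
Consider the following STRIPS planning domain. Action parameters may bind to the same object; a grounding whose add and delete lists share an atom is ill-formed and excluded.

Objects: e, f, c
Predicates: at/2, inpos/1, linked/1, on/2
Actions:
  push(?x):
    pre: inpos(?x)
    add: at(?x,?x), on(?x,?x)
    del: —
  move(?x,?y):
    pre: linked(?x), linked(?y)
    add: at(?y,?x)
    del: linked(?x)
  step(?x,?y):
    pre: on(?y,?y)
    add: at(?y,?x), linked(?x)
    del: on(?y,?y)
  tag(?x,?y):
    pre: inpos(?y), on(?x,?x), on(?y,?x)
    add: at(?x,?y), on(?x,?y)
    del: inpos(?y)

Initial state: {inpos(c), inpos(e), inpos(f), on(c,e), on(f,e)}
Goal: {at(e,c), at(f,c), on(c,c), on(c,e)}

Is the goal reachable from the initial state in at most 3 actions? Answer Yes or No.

1. push(e)  →  {at(e,e), inpos(c), inpos(e), inpos(f), on(c,e), on(e,e), on(f,e)}
2. push(f)  →  {at(e,e), at(f,f), inpos(c), inpos(e), inpos(f), on(c,e), on(e,e), on(f,e), on(f,f)}
3. push(c)  →  {at(c,c), at(e,e), at(f,f), inpos(c), inpos(e), inpos(f), on(c,c), on(c,e), on(e,e), on(f,e), on(f,f)}
4. step(c,e)  →  {at(c,c), at(e,c), at(e,e), at(f,f), inpos(c), inpos(e), inpos(f), linked(c), on(c,c), on(c,e), on(f,e), on(f,f)}
5. step(c,f)  →  {at(c,c), at(e,c), at(e,e), at(f,c), at(f,f), inpos(c), inpos(e), inpos(f), linked(c), on(c,c), on(c,e), on(f,e)}
optimal plan length = 5; 5 > 3

No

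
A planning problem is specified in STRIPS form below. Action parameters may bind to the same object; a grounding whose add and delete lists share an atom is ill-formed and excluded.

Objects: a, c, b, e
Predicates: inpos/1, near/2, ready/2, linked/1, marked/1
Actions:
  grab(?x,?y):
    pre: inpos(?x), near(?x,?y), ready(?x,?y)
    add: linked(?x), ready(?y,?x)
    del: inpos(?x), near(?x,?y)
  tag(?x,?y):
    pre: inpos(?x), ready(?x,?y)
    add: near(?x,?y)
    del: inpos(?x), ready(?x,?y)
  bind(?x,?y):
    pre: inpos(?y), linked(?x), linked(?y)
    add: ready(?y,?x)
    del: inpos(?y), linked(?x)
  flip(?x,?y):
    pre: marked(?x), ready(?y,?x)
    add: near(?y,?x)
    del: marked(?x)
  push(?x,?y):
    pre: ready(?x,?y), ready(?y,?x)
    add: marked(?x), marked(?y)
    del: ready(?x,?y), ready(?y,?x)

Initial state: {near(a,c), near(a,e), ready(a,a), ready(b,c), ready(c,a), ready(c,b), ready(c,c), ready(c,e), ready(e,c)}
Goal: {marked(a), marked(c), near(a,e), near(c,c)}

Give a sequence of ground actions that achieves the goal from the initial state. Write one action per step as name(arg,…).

1. push(a,a)  →  {marked(a), near(a,c), near(a,e), ready(b,c), ready(c,a), ready(c,b), ready(c,c), ready(c,e), ready(e,c)}
2. push(c,b)  →  {marked(a), marked(b), marked(c), near(a,c), near(a,e), ready(c,a), ready(c,c), ready(c,e), ready(e,c)}
3. flip(c,c)  →  {marked(a), marked(b), near(a,c), near(a,e), near(c,c), ready(c,a), ready(c,c), ready(c,e), ready(e,c)}
4. push(c,c)  →  {marked(a), marked(b), marked(c), near(a,c), near(a,e), near(c,c), ready(c,a), ready(c,e), ready(e,c)}

push(a,a); push(c,b); flip(c,c); push(c,c)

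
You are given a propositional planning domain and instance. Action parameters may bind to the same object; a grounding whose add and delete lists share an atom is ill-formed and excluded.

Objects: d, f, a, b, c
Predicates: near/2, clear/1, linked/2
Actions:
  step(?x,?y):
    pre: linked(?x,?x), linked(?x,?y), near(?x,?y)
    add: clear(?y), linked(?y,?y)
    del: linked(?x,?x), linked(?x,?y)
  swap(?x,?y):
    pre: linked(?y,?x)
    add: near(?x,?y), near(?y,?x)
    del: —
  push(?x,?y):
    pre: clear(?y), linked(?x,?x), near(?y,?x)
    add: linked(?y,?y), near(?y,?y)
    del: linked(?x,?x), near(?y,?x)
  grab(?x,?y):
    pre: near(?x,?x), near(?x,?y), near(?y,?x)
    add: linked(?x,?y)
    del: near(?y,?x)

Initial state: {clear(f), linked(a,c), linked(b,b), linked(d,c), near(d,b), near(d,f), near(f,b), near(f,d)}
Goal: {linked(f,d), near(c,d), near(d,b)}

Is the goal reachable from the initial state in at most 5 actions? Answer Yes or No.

Yes

1. swap(c,d)  →  {clear(f), linked(a,c), linked(b,b), linked(d,c), near(c,d), near(d,b), near(d,c), near(d,f), near(f,b), near(f,d)}
2. push(b,f)  →  {clear(f), linked(a,c), linked(d,c), linked(f,f), near(c,d), near(d,b), near(d,c), near(d,f), near(f,d), near(f,f)}
3. grab(f,d)  →  {clear(f), linked(a,c), linked(d,c), linked(f,d), linked(f,f), near(c,d), near(d,b), near(d,c), near(f,d), near(f,f)}
optimal plan length = 3; 3 ≤ 5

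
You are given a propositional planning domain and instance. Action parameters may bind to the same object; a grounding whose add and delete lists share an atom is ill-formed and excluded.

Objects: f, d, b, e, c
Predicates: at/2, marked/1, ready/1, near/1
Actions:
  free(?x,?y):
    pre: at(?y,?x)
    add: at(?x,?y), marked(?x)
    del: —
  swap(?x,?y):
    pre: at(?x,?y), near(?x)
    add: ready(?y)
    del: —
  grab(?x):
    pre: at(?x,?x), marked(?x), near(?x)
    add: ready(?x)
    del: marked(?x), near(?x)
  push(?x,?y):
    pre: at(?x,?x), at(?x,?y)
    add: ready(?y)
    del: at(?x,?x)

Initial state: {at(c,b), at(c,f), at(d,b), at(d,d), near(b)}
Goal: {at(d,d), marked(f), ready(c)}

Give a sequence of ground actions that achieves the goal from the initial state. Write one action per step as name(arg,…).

1. free(f,c)  →  {at(c,b), at(c,f), at(d,b), at(d,d), at(f,c), marked(f), near(b)}
2. free(b,c)  →  {at(b,c), at(c,b), at(c,f), at(d,b), at(d,d), at(f,c), marked(b), marked(f), near(b)}
3. swap(b,c)  →  {at(b,c), at(c,b), at(c,f), at(d,b), at(d,d), at(f,c), marked(b), marked(f), near(b), ready(c)}

free(f,c); free(b,c); swap(b,c)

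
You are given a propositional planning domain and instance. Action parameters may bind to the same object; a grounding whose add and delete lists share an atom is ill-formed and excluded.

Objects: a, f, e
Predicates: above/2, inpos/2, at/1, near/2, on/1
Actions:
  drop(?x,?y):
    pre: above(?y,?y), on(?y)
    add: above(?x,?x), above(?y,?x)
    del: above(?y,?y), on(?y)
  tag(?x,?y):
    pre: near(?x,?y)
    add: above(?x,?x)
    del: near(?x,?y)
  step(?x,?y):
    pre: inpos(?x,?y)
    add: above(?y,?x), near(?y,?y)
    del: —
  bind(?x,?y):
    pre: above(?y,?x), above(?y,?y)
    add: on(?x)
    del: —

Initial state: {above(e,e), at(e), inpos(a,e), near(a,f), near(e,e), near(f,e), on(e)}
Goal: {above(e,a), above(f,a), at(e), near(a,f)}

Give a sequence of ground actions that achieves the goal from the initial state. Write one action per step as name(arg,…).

1. drop(a,e)  →  {above(a,a), above(e,a), at(e), inpos(a,e), near(a,f), near(e,e), near(f,e)}
2. tag(f,e)  →  {above(a,a), above(e,a), above(f,f), at(e), inpos(a,e), near(a,f), near(e,e)}
3. bind(f,f)  →  {above(a,a), above(e,a), above(f,f), at(e), inpos(a,e), near(a,f), near(e,e), on(f)}
4. drop(a,f)  →  {above(a,a), above(e,a), above(f,a), at(e), inpos(a,e), near(a,f), near(e,e)}

drop(a,e); tag(f,e); bind(f,f); drop(a,f)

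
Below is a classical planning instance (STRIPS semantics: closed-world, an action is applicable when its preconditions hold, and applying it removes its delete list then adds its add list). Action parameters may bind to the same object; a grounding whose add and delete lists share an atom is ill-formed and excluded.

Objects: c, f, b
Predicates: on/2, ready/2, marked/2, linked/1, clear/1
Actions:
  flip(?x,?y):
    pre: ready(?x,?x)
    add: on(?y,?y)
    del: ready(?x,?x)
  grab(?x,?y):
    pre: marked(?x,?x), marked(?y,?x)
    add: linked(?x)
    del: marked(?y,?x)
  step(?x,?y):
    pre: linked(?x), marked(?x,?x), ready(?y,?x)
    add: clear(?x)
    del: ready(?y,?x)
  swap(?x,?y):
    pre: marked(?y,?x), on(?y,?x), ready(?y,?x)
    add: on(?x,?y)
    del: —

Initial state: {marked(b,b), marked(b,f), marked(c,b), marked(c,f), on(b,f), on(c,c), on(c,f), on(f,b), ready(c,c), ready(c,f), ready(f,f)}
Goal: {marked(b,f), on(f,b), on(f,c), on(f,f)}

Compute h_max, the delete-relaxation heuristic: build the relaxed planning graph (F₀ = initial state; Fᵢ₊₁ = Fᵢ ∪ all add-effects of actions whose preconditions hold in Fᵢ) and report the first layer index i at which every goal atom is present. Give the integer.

1

F0 = init (11 atoms)
F1 = F0 ∪ {linked(b), on(b,b), on(f,c), on(f,f)}  (15 atoms)
goal ⊆ F1  ⇒  h_max = 1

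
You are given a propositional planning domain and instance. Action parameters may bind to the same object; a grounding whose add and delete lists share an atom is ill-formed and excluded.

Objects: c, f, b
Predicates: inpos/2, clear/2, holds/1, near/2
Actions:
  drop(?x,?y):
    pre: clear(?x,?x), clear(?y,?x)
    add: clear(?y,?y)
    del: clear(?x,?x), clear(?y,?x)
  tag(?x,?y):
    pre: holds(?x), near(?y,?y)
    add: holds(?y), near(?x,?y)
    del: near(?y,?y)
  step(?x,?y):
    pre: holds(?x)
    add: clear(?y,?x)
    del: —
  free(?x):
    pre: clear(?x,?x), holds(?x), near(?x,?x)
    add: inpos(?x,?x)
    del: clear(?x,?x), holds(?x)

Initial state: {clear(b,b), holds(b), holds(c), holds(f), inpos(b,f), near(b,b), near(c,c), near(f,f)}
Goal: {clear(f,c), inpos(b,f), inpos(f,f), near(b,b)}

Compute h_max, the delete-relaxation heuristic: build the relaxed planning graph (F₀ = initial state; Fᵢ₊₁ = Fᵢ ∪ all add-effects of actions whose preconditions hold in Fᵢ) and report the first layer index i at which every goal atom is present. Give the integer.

F0 = init (8 atoms)
F1 = F0 ∪ {clear(b,c), clear(b,f), clear(c,b), clear(c,c), clear(c,f), clear(f,b), clear(f,c), clear(f,f), inpos(b,b), near(b,c), near(b,f), near(c,b), near(c,f), near(f,b), near(f,c)}  (23 atoms)
F2 = F1 ∪ {inpos(c,c), inpos(f,f)}  (25 atoms)
goal ⊆ F2  ⇒  h_max = 2

2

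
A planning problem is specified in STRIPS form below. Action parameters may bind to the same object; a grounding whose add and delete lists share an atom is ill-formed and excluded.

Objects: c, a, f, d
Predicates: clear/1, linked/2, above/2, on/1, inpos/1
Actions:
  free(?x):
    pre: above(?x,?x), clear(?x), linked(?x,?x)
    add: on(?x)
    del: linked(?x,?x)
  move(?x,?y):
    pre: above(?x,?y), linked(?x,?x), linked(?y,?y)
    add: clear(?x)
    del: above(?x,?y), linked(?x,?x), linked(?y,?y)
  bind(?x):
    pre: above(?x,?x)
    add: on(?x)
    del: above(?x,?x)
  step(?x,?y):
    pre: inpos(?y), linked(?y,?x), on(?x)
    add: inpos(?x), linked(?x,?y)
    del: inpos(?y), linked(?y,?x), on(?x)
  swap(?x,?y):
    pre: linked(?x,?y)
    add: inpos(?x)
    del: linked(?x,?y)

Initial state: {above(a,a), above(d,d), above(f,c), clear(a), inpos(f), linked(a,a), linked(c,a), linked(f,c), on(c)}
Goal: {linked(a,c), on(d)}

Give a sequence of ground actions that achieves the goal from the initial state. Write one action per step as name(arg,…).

free(a); bind(d); step(c,f); step(a,c)

1. free(a)  →  {above(a,a), above(d,d), above(f,c), clear(a), inpos(f), linked(c,a), linked(f,c), on(a), on(c)}
2. bind(d)  →  {above(a,a), above(f,c), clear(a), inpos(f), linked(c,a), linked(f,c), on(a), on(c), on(d)}
3. step(c,f)  →  {above(a,a), above(f,c), clear(a), inpos(c), linked(c,a), linked(c,f), on(a), on(d)}
4. step(a,c)  →  {above(a,a), above(f,c), clear(a), inpos(a), linked(a,c), linked(c,f), on(d)}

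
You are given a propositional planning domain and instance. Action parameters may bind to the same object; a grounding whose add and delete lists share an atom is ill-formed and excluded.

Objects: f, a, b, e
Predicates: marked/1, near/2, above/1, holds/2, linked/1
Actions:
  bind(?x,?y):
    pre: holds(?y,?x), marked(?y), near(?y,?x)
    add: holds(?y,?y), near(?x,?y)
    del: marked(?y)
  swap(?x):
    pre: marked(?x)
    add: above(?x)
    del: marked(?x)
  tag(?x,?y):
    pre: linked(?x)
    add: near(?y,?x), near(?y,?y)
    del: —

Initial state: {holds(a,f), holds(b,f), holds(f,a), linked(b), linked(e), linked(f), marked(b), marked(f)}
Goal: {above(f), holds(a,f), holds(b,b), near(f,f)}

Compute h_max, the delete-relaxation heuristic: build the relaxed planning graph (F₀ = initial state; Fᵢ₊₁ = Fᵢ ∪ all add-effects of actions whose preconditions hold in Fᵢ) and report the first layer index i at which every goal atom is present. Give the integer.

F0 = init (8 atoms)
F1 = F0 ∪ {above(b), above(f), near(a,a), near(a,b), near(a,e), near(a,f), near(b,b), near(b,e), near(b,f), near(e,b), near(e,e), near(e,f), near(f,b), near(f,e), near(f,f)}  (23 atoms)
F2 = F1 ∪ {holds(b,b)}  (24 atoms)
goal ⊆ F2  ⇒  h_max = 2

2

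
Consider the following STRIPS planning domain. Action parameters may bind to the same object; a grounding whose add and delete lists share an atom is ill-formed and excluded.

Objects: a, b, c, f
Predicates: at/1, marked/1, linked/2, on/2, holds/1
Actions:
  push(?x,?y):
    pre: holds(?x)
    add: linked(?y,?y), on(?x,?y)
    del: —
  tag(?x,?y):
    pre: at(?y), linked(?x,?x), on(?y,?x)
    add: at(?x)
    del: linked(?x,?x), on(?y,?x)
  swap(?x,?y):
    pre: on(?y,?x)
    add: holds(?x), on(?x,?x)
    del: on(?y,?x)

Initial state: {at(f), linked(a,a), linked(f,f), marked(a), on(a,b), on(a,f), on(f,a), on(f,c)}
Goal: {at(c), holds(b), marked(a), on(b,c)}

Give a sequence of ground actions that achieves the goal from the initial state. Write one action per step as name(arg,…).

1. swap(b,a)  →  {at(f), holds(b), linked(a,a), linked(f,f), marked(a), on(a,f), on(b,b), on(f,a), on(f,c)}
2. push(b,c)  →  {at(f), holds(b), linked(a,a), linked(c,c), linked(f,f), marked(a), on(a,f), on(b,b), on(b,c), on(f,a), on(f,c)}
3. tag(c,f)  →  {at(c), at(f), holds(b), linked(a,a), linked(f,f), marked(a), on(a,f), on(b,b), on(b,c), on(f,a)}

swap(b,a); push(b,c); tag(c,f)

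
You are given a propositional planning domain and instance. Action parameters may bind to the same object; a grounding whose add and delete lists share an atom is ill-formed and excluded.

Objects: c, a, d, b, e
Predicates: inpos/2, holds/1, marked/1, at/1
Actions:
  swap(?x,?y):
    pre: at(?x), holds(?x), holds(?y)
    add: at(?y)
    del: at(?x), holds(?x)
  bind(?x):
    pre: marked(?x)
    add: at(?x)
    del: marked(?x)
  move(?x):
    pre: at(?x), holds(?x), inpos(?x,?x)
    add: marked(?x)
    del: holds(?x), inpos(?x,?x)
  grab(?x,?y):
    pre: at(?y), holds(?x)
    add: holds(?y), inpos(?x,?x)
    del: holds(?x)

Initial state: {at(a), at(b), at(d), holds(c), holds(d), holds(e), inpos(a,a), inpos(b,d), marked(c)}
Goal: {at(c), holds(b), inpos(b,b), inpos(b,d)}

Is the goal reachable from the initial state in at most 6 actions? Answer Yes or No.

Yes

1. swap(d,c)  →  {at(a), at(b), at(c), holds(c), holds(e), inpos(a,a), inpos(b,d), marked(c)}
2. grab(c,b)  →  {at(a), at(b), at(c), holds(b), holds(e), inpos(a,a), inpos(b,d), inpos(c,c), marked(c)}
3. grab(b,c)  →  {at(a), at(b), at(c), holds(c), holds(e), inpos(a,a), inpos(b,b), inpos(b,d), inpos(c,c), marked(c)}
4. grab(c,b)  →  {at(a), at(b), at(c), holds(b), holds(e), inpos(a,a), inpos(b,b), inpos(b,d), inpos(c,c), marked(c)}
optimal plan length = 4; 4 ≤ 6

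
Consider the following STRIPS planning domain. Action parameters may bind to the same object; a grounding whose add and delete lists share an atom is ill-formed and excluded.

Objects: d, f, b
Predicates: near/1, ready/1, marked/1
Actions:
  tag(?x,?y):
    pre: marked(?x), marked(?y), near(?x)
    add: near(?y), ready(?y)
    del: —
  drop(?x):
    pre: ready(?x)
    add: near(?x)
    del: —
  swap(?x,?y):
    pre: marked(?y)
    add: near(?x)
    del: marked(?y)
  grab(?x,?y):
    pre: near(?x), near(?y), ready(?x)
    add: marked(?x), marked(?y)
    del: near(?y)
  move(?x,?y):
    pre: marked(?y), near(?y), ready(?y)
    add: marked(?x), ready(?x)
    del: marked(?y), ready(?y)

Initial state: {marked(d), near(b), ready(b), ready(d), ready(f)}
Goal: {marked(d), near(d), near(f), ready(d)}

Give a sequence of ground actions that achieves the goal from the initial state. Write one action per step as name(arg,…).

1. drop(d)  →  {marked(d), near(b), near(d), ready(b), ready(d), ready(f)}
2. drop(f)  →  {marked(d), near(b), near(d), near(f), ready(b), ready(d), ready(f)}

drop(d); drop(f)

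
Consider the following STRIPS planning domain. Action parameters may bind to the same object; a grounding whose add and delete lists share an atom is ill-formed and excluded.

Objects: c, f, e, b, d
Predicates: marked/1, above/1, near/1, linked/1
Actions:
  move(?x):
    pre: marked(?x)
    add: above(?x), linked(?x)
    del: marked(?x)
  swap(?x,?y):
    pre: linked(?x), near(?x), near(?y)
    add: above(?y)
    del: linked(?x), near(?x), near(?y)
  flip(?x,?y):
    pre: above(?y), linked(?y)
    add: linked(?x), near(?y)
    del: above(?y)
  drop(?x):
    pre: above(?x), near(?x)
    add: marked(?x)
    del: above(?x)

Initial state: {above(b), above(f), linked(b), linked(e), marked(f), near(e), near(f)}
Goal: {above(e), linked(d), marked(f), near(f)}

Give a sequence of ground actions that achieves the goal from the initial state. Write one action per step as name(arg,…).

swap(e,e); flip(d,b)

1. swap(e,e)  →  {above(b), above(e), above(f), linked(b), marked(f), near(f)}
2. flip(d,b)  →  {above(e), above(f), linked(b), linked(d), marked(f), near(b), near(f)}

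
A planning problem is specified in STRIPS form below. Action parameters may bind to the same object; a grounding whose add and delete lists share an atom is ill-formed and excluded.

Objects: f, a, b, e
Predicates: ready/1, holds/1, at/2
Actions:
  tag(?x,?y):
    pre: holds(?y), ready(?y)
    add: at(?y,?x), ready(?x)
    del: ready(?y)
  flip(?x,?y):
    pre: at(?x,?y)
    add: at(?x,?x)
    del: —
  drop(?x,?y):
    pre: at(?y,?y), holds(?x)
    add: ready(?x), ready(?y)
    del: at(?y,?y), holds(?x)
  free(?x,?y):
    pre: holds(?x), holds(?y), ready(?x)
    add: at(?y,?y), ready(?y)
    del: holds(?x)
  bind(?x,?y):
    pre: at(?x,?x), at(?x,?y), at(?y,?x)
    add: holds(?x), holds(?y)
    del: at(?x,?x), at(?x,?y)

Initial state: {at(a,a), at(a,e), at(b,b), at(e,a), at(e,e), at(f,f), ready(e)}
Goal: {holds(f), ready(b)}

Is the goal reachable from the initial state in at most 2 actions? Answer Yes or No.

No

1. bind(f,f)  →  {at(a,a), at(a,e), at(b,b), at(e,a), at(e,e), holds(f), ready(e)}
2. bind(a,a)  →  {at(a,e), at(b,b), at(e,a), at(e,e), holds(a), holds(f), ready(e)}
3. drop(a,b)  →  {at(a,e), at(e,a), at(e,e), holds(f), ready(a), ready(b), ready(e)}
optimal plan length = 3; 3 > 2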